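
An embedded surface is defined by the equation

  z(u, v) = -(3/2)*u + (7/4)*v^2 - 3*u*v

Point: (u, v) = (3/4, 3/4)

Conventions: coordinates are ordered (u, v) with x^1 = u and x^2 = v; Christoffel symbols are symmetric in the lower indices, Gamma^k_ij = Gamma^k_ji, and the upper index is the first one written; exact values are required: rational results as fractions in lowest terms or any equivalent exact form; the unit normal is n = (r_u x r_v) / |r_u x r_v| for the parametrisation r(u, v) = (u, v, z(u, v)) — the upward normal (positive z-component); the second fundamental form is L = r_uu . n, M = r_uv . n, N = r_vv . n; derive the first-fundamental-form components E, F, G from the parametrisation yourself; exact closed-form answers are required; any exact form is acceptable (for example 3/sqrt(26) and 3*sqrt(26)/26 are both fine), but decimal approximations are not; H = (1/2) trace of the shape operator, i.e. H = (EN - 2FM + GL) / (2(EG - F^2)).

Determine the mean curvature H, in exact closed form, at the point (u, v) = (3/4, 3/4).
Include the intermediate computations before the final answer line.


z_u = -15/4, z_v = 3/8, z_uu = 0, z_uv = -3, z_vv = 7/2
E = 241/16, F = -45/32, G = 73/64; answer radicand W^2 = 973/64
unnormalised second-form numerators: l = 0, m = -3, n = 7/2; L = l/sqrt(973/64), and similarly M = m/sqrt(W^2), N = n/sqrt(W^2)
H = (E*n - 2*F*m + G*l) / (2*(EG - F^2)*sqrt(W^2)); E*n - 2*F*m + G*l = 1417/32, EG - F^2 = 973/64, so H = (1417/973)/sqrt(973/64)

Answer: H = 11336*sqrt(973)/946729


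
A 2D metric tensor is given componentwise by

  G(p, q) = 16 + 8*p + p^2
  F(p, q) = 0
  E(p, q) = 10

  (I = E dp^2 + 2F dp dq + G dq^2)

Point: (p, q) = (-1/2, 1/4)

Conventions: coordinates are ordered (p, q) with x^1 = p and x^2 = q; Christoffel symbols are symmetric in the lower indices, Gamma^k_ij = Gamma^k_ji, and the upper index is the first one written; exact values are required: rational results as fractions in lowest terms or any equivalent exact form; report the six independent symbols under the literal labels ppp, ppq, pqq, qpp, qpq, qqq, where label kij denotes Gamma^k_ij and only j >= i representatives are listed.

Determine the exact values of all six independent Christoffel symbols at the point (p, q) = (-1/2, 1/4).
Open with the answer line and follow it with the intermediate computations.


Answer: Gamma_ppp = 0, Gamma_ppq = 0, Gamma_pqq = -7/20, Gamma_qpp = 0, Gamma_qpq = 2/7, Gamma_qqq = 0

E = 10, F = 0, G = 49/4 at the point
E_p = 0, E_q = 0, F_p = 0, F_q = 0, G_p = 7, G_q = 0
EG - F^2 = 245/2;  g^inv = (2/245) * [[49/4, 0], [0, 10]]
first-kind symbols [ij,l] = (1/2)(d_i g_jl + d_j g_il - d_l g_ij): [pp,p] = E_p/2 = 0, [pp,q] = F_p - E_q/2 = 0, [pq,p] = E_q/2 = 0, [pq,q] = G_p/2 = 7/2, [qq,p] = F_q - G_p/2 = -7/2, [qq,q] = G_q/2 = 0
Gamma^p_ij = (G*[ij,p] - F*[ij,q])/(EG - F^2), Gamma^q_ij = (E*[ij,q] - F*[ij,p])/(EG - F^2)


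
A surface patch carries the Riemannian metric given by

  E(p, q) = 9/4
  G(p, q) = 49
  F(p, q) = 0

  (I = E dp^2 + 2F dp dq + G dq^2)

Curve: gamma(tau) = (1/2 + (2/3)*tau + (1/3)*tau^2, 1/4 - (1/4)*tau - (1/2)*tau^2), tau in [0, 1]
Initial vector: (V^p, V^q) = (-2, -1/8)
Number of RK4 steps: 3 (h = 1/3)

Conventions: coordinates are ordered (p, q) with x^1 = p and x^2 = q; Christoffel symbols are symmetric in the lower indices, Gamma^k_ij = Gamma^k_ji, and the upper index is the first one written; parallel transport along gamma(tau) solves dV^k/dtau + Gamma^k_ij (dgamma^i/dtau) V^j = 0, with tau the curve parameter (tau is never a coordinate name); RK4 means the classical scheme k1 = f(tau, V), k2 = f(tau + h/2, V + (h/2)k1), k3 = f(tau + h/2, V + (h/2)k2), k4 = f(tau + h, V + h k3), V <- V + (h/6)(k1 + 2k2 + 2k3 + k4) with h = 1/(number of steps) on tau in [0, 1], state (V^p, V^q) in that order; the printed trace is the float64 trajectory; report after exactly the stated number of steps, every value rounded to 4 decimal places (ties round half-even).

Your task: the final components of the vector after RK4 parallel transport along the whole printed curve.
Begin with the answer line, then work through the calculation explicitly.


Answer: V^p = -2.0000, V^q = -0.1250

gamma'(tau) = (2/3 + (2/3)*tau, -1/4 - tau); f(tau, V)^k = -Gamma^k_ij(gamma(tau)) gamma'^i(tau) V^j; h = 1/3; intermediate values shown to 6 dp
curve data and Christoffel symbols at the stage parameters:
  tau = 0.000000: gamma = (0.500000, 0.250000), gamma' = (0.666667, -0.250000); Gamma_ppp = 0.000000, Gamma_ppq = 0.000000, Gamma_pqq = 0.000000, Gamma_qpp = 0.000000, Gamma_qpq = 0.000000, Gamma_qqq = 0.000000
  tau = 0.166667: gamma = (0.620370, 0.194444), gamma' = (0.777778, -0.416667); Gamma_ppp = 0.000000, Gamma_ppq = 0.000000, Gamma_pqq = 0.000000, Gamma_qpp = 0.000000, Gamma_qpq = 0.000000, Gamma_qqq = 0.000000
  tau = 0.333333: gamma = (0.759259, 0.111111), gamma' = (0.888889, -0.583333); Gamma_ppp = 0.000000, Gamma_ppq = 0.000000, Gamma_pqq = 0.000000, Gamma_qpp = 0.000000, Gamma_qpq = 0.000000, Gamma_qqq = 0.000000
  tau = 0.500000: gamma = (0.916667, 0.000000), gamma' = (1.000000, -0.750000); Gamma_ppp = 0.000000, Gamma_ppq = 0.000000, Gamma_pqq = 0.000000, Gamma_qpp = 0.000000, Gamma_qpq = 0.000000, Gamma_qqq = 0.000000
  tau = 0.666667: gamma = (1.092593, -0.138889), gamma' = (1.111111, -0.916667); Gamma_ppp = 0.000000, Gamma_ppq = 0.000000, Gamma_pqq = 0.000000, Gamma_qpp = 0.000000, Gamma_qpq = 0.000000, Gamma_qqq = 0.000000
  tau = 0.833333: gamma = (1.287037, -0.305556), gamma' = (1.222222, -1.083333); Gamma_ppp = 0.000000, Gamma_ppq = 0.000000, Gamma_pqq = 0.000000, Gamma_qpp = 0.000000, Gamma_qpq = 0.000000, Gamma_qqq = 0.000000
  tau = 1.000000: gamma = (1.500000, -0.500000), gamma' = (1.333333, -1.250000); Gamma_ppp = 0.000000, Gamma_ppq = 0.000000, Gamma_pqq = 0.000000, Gamma_qpp = 0.000000, Gamma_qpq = 0.000000, Gamma_qqq = 0.000000
step 0: V^p = -2.0000, V^q = -0.1250
step 1: k1 = (0.000000, 0.000000), k2 = (0.000000, 0.000000), k3 = (0.000000, 0.000000), k4 = (0.000000, 0.000000); V <- V + (h/6)(k1 + 2k2 + 2k3 + k4): V^p = -2.0000, V^q = -0.1250
step 2: k1 = (0.000000, 0.000000), k2 = (0.000000, 0.000000), k3 = (0.000000, 0.000000), k4 = (0.000000, 0.000000); V <- V + (h/6)(k1 + 2k2 + 2k3 + k4): V^p = -2.0000, V^q = -0.1250
step 3: k1 = (0.000000, 0.000000), k2 = (0.000000, 0.000000), k3 = (0.000000, 0.000000), k4 = (0.000000, 0.000000); V <- V + (h/6)(k1 + 2k2 + 2k3 + k4): V^p = -2.0000, V^q = -0.1250


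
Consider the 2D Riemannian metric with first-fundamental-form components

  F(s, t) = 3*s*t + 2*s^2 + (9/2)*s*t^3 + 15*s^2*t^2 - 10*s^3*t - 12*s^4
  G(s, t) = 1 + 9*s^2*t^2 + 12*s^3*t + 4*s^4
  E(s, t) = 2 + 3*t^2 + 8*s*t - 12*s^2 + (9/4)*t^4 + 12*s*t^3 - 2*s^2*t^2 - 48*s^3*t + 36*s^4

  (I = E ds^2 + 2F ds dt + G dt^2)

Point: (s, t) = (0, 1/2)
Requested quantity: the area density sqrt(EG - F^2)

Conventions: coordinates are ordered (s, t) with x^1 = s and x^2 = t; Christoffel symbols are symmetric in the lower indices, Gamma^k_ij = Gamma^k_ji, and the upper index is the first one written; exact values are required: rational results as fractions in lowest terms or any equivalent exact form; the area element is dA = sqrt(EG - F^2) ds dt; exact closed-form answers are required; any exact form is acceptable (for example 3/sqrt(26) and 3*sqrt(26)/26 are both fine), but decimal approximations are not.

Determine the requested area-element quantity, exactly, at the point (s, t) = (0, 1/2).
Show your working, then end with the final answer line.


E = 185/64, F = 0, G = 1; EG - F^2 = 185/64

Answer: sqrt(EG - F^2) = sqrt(185)/8


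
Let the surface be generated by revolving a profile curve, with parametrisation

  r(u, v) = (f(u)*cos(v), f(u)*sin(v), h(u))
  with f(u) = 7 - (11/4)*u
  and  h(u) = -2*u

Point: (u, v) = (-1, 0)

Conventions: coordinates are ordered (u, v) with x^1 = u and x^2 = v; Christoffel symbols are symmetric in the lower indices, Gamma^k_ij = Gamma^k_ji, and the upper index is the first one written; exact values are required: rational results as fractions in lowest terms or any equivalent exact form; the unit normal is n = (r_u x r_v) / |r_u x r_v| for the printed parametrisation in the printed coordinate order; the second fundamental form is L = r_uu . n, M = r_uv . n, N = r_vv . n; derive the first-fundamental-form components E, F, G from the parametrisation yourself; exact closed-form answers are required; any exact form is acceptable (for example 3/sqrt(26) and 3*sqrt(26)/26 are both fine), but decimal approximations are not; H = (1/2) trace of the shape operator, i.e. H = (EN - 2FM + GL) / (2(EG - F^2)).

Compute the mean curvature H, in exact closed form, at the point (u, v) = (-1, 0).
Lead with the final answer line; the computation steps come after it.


Answer: H = -16*sqrt(185)/7215

f = 39/4, f' = -11/4, f'' = 0, h' = -2, h'' = 0
E = 185/16, F = 0, G = 1521/16; answer radicand W^2 = 185/16
unnormalised second-form numerators: l = 0, m = 0, n = -39/2; L = l/sqrt(185/16), and similarly M = m/sqrt(W^2), N = n/sqrt(W^2)
H = (E*n - 2*F*m + G*l) / (2*(EG - F^2)*sqrt(W^2)); E*n - 2*F*m + G*l = -7215/32, EG - F^2 = 281385/256, so H = (-4/39)/sqrt(185/16)


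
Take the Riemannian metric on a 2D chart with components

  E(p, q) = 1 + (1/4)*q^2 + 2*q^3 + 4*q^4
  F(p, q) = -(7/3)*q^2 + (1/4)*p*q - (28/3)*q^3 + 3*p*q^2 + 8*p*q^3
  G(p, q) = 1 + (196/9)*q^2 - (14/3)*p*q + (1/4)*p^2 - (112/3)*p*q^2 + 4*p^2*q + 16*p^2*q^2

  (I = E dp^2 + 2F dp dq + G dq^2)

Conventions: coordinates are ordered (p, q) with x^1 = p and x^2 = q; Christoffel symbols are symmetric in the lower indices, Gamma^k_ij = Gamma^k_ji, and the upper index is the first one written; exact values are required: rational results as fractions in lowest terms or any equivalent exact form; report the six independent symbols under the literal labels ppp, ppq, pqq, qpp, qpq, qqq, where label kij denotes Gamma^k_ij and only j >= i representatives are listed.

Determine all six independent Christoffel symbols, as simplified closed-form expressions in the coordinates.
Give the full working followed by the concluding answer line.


E = 1 + (1/4)*q^2 + 2*q^3 + 4*q^4; F = -(7/3)*q^2 + (1/4)*p*q - (28/3)*q^3 + 3*p*q^2 + 8*p*q^3; G = 1 + (196/9)*q^2 - (14/3)*p*q + (1/4)*p^2 - (112/3)*p*q^2 + 4*p^2*q + 16*p^2*q^2
Gamma^k_ij = (1/2) g^{kl} (d_i g_jl + d_j g_il - d_l g_ij), with g^inv = (1/(EG-F^2)) [[G, -F], [-F, E]]
first partials: E_p = 0, E_q = (1/2)*q + 6*q^2 + 16*q^3, F_p = (1/4)*q + 3*q^2 + 8*q^3, F_q = -(14/3)*q + (1/4)*p - 28*q^2 + 6*p*q + 24*p*q^2, G_p = -(14/3)*q + (1/2)*p - (112/3)*q^2 + 8*p*q + 32*p*q^2, G_q = (392/9)*q - (14/3)*p - (224/3)*p*q + 4*p^2 + 32*p^2*q
D = EG - F^2 = 1 + (793/36)*q^2 - (14/3)*p*q + (1/4)*p^2 + 2*q^3 - (112/3)*p*q^2 + 4*p^2*q + 4*q^4 + 16*p^2*q^2
expanded: Gamma^p_pp = (G E_p - 2F F_p + F E_q)/(2D), Gamma^p_pq = (G E_q - F G_p)/(2D), Gamma^p_qq = (2G F_q - G G_p - F G_q)/(2D), Gamma^q_pp = (2E F_p - E E_q - F E_p)/(2D), Gamma^q_pq = (E G_p - F E_q)/(2D), Gamma^q_qq = (E G_q - 2F F_q + F G_p)/(2D); substitute and cancel common factors

Answer: Gamma_ppp = 0, Gamma_ppq = (288*q^3 + 108*q^2 + 9*q)/(576*p^2*q^2 + 144*p^2*q + 9*p^2 - 1344*p*q^2 - 168*p*q + 144*q^4 + 72*q^3 + 793*q^2 + 36), Gamma_pqq = (288*p*q^2 + 72*p*q - 336*q^2 - 84*q)/(576*p^2*q^2 + 144*p^2*q + 9*p^2 - 1344*p*q^2 - 168*p*q + 144*q^4 + 72*q^3 + 793*q^2 + 36), Gamma_qpp = 0, Gamma_qpq = (576*p*q^2 + 144*p*q + 9*p - 672*q^2 - 84*q)/(576*p^2*q^2 + 144*p^2*q + 9*p^2 - 1344*p*q^2 - 168*p*q + 144*q^4 + 72*q^3 + 793*q^2 + 36), Gamma_qqq = (576*p^2*q + 72*p^2 - 1344*p*q - 84*p + 784*q)/(576*p^2*q^2 + 144*p^2*q + 9*p^2 - 1344*p*q^2 - 168*p*q + 144*q^4 + 72*q^3 + 793*q^2 + 36)


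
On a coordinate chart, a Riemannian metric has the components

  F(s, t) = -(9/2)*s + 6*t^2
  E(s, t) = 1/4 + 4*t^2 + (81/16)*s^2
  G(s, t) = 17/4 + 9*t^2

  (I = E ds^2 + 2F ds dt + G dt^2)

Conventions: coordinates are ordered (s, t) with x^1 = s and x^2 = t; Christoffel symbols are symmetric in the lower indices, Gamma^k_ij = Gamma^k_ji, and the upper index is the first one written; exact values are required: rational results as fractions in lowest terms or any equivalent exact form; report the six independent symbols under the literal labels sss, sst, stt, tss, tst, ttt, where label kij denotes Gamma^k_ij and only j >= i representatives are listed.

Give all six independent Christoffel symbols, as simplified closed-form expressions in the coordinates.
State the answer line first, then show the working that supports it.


Answer: Gamma_sss = (2916*s*t^2 - 1152*s*t + 81*s + 1536*t^3 + 1728*t^2)/(2916*s^2*t^2 + 81*s^2 + 3456*s*t^2 + 1232*t^2 + 68), Gamma_sst = (2304*t^3 + 1088*t)/(2916*s^2*t^2 + 81*s^2 + 3456*s*t^2 + 1232*t^2 + 68), Gamma_stt = (2592*s*t + 3456*t^3 + 3264*t)/(2916*s^2*t^2 + 81*s^2 + 3456*s*t^2 + 1232*t^2 + 68), Gamma_tss = (-1296*s^2*t - 1944*s*t^2 - 1024*t^3 - 1152*t^2 - 64*t - 72)/(2916*s^2*t^2 + 81*s^2 + 3456*s*t^2 + 1232*t^2 + 68), Gamma_tst = (1152*s*t - 1536*t^3)/(2916*s^2*t^2 + 81*s^2 + 3456*s*t^2 + 1232*t^2 + 68), Gamma_ttt = (2916*s^2*t + 3456*s*t - 2304*t^3 + 144*t)/(2916*s^2*t^2 + 81*s^2 + 3456*s*t^2 + 1232*t^2 + 68)

E = 1/4 + 4*t^2 + (81/16)*s^2; F = -(9/2)*s + 6*t^2; G = 17/4 + 9*t^2
Gamma^k_ij = (1/2) g^{kl} (d_i g_jl + d_j g_il - d_l g_ij), with g^inv = (1/(EG-F^2)) [[G, -F], [-F, E]]
first partials: E_s = (81/8)*s, E_t = 8*t, F_s = -9/2, F_t = 12*t, G_s = 0, G_t = 18*t
D = EG - F^2 = 17/16 + (77/4)*t^2 + (81/64)*s^2 + 54*s*t^2 + (729/16)*s^2*t^2
expanded: Gamma^s_ss = (G E_s - 2F F_s + F E_t)/(2D), Gamma^s_st = (G E_t - F G_s)/(2D), Gamma^s_tt = (2G F_t - G G_s - F G_t)/(2D), Gamma^t_ss = (2E F_s - E E_t - F E_s)/(2D), Gamma^t_st = (E G_s - F E_t)/(2D), Gamma^t_tt = (E G_t - 2F F_t + F G_s)/(2D); substitute and cancel common factors


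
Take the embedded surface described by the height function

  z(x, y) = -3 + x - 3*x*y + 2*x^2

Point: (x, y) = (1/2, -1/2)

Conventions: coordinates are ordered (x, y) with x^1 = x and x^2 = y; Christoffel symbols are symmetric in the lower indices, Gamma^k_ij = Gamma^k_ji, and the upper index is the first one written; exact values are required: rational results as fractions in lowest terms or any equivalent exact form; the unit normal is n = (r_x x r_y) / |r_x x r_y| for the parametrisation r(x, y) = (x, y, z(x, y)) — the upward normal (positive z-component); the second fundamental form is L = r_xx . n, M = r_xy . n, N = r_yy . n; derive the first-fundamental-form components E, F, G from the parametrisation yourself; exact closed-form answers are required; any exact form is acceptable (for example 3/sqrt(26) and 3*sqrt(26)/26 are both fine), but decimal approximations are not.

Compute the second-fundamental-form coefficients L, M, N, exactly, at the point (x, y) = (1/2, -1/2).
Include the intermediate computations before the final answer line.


z_x = 9/2, z_y = -3/2, z_xx = 4, z_xy = -3, z_yy = 0
E = 85/4, F = -27/4, G = 13/4; answer radicand W^2 = 47/2
unnormalised second-form numerators: l = 4, m = -3, n = 0; L = l/sqrt(47/2), and similarly M = m/sqrt(W^2), N = n/sqrt(W^2)

Answer: L = 4*sqrt(94)/47, M = -3*sqrt(94)/47, N = 0


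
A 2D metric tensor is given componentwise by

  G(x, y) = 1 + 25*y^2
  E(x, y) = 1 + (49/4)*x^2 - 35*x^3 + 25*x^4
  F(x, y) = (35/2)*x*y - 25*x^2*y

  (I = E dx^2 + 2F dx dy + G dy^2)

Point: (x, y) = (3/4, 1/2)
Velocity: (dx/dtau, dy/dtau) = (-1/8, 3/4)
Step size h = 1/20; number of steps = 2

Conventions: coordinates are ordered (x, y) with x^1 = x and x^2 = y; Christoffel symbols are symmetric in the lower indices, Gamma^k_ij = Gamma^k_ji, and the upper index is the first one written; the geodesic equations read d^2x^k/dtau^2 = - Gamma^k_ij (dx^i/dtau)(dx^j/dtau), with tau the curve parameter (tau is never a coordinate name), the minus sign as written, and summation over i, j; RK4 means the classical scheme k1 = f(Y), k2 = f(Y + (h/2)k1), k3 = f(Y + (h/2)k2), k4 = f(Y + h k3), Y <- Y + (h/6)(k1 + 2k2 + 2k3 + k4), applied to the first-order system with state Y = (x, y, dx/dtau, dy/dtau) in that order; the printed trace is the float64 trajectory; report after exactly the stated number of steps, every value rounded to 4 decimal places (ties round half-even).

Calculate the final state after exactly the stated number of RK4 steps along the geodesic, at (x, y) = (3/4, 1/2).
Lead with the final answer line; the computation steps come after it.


Answer: x = 0.7378, y = 0.5708, dx/dtau = -0.1200, dy/dtau = 0.6699

f(Y) = (dx/dtau, dy/dtau, -Gamma^x_ij Y'^i Y'^j, -Gamma^y_ij Y'^i Y'^j) with the Gammas evaluated at the stage position; h = 0.050000; intermediate values shown to 6 dp
step 0: x = 0.7500, y = 0.5000, dx/dtau = -0.1250, dy/dtau = 0.7500
step 1:
  k1: at (x, y) = (0.750000, 0.500000), (dx/dtau, dy/dtau) = (-0.125000, 0.750000); Gamma_xxx = 0.102949, Gamma_xxy = 0.000000, Gamma_xyy = -0.128686, Gamma_yxx = -1.372654, Gamma_yxy = 0.000000, Gamma_yyy = 1.715818; k1 = (-0.125000, 0.750000, 0.070777, -0.943700)
  k2: at (x, y) = (0.746875, 0.518750), (dx/dtau, dy/dtau) = (-0.123231, 0.726408); Gamma_xxx = 0.089547, Gamma_xxy = 0.000000, Gamma_xyy = -0.112816, Gamma_yxx = -1.326850, Gamma_yxy = 0.000000, Gamma_yyy = 1.671622; k2 = (-0.123231, 0.726408, 0.058169, -0.861912)
  k3: at (x, y) = (0.746919, 0.518160), (dx/dtau, dy/dtau) = (-0.123546, 0.728452); Gamma_xxx = 0.089824, Gamma_xxy = 0.000000, Gamma_xyy = -0.113151, Gamma_yxx = -1.328096, Gamma_yxy = 0.000000, Gamma_yyy = 1.673006; k3 = (-0.123546, 0.728452, 0.058672, -0.867497)
  k4: at (x, y) = (0.743823, 0.536423), (dx/dtau, dy/dtau) = (-0.122066, 0.706625); Gamma_xxx = 0.078082, Gamma_xxy = 0.000000, Gamma_xyy = -0.099134, Gamma_yxx = -1.284963, Gamma_yxy = 0.000000, Gamma_yyy = 1.631397; k4 = (-0.122066, 0.706625, 0.048336, -0.795442)
  Y <- Y + (h/6)(k1 + 2k2 + 2k3 + k4): x = 0.7438, y = 0.5364, dx/dtau = -0.1221, dy/dtau = 0.7067
step 2:
  k1: at (x, y) = (0.743828, 0.536386), (dx/dtau, dy/dtau) = (-0.122060, 0.706684); Gamma_xxx = 0.078103, Gamma_xxy = 0.000000, Gamma_xyy = -0.099158, Gamma_yxx = -1.285045, Gamma_yxy = 0.000000, Gamma_yyy = 1.631479; k1 = (-0.122060, 0.706684, 0.048356, -0.795618)
  k2: at (x, y) = (0.740777, 0.554053), (dx/dtau, dy/dtau) = (-0.120851, 0.686793); Gamma_xxx = 0.067861, Gamma_xxy = 0.000000, Gamma_xyy = -0.086828, Gamma_yxx = -1.244719, Gamma_yxy = 0.000000, Gamma_yyy = 1.592622; k2 = (-0.120851, 0.686793, 0.039964, -0.733037)
  k3: at (x, y) = (0.740807, 0.553556), (dx/dtau, dy/dtau) = (-0.121061, 0.688358); Gamma_xxx = 0.068027, Gamma_xxy = 0.000000, Gamma_xyy = -0.087033, Gamma_yxx = -1.245665, Gamma_yxy = 0.000000, Gamma_yyy = 1.593709; k3 = (-0.121061, 0.688358, 0.040243, -0.736901)
  k4: at (x, y) = (0.737775, 0.570804), (dx/dtau, dy/dtau) = (-0.120048, 0.669839); Gamma_xxx = 0.058960, Gamma_xxy = 0.000000, Gamma_xyy = -0.076023, Gamma_yxx = -1.207568, Gamma_yxy = 0.000000, Gamma_yyy = 1.557047; k4 = (-0.120048, 0.669839, 0.033261, -0.681219)
  Y <- Y + (h/6)(k1 + 2k2 + 2k3 + k4): x = 0.7378, y = 0.5708, dx/dtau = -0.1200, dy/dtau = 0.6699


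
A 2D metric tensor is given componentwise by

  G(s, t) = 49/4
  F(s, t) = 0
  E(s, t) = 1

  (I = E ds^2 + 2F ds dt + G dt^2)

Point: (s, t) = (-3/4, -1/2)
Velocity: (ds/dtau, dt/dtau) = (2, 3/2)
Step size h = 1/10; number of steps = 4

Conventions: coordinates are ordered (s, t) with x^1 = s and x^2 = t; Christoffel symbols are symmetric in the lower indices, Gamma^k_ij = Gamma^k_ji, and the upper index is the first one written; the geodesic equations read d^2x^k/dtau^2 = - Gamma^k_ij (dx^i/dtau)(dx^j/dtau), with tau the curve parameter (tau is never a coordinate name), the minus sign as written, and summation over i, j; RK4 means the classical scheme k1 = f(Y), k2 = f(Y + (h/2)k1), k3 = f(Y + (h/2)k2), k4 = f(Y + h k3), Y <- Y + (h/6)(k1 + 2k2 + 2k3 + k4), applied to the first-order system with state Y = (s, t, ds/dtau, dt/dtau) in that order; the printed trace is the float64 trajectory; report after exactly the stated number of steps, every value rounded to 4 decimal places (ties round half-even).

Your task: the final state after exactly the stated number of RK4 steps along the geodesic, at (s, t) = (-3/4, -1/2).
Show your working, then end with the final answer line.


f(Y) = (ds/dtau, dt/dtau, -Gamma^s_ij Y'^i Y'^j, -Gamma^t_ij Y'^i Y'^j) with the Gammas evaluated at the stage position; h = 0.100000; intermediate values shown to 6 dp
step 0: s = -0.7500, t = -0.5000, ds/dtau = 2.0000, dt/dtau = 1.5000
step 1:
  k1: at (s, t) = (-0.750000, -0.500000), (ds/dtau, dt/dtau) = (2.000000, 1.500000); Gamma_sss = 0.000000, Gamma_sst = 0.000000, Gamma_stt = 0.000000, Gamma_tss = 0.000000, Gamma_tst = 0.000000, Gamma_ttt = 0.000000; k1 = (2.000000, 1.500000, 0.000000, 0.000000)
  k2: at (s, t) = (-0.650000, -0.425000), (ds/dtau, dt/dtau) = (2.000000, 1.500000); Gamma_sss = 0.000000, Gamma_sst = 0.000000, Gamma_stt = 0.000000, Gamma_tss = 0.000000, Gamma_tst = 0.000000, Gamma_ttt = 0.000000; k2 = (2.000000, 1.500000, 0.000000, 0.000000)
  k3: at (s, t) = (-0.650000, -0.425000), (ds/dtau, dt/dtau) = (2.000000, 1.500000); Gamma_sss = 0.000000, Gamma_sst = 0.000000, Gamma_stt = 0.000000, Gamma_tss = 0.000000, Gamma_tst = 0.000000, Gamma_ttt = 0.000000; k3 = (2.000000, 1.500000, 0.000000, 0.000000)
  k4: at (s, t) = (-0.550000, -0.350000), (ds/dtau, dt/dtau) = (2.000000, 1.500000); Gamma_sss = 0.000000, Gamma_sst = 0.000000, Gamma_stt = 0.000000, Gamma_tss = 0.000000, Gamma_tst = 0.000000, Gamma_ttt = 0.000000; k4 = (2.000000, 1.500000, 0.000000, 0.000000)
  Y <- Y + (h/6)(k1 + 2k2 + 2k3 + k4): s = -0.5500, t = -0.3500, ds/dtau = 2.0000, dt/dtau = 1.5000
step 2:
  k1: at (s, t) = (-0.550000, -0.350000), (ds/dtau, dt/dtau) = (2.000000, 1.500000); Gamma_sss = 0.000000, Gamma_sst = 0.000000, Gamma_stt = 0.000000, Gamma_tss = 0.000000, Gamma_tst = 0.000000, Gamma_ttt = 0.000000; k1 = (2.000000, 1.500000, 0.000000, 0.000000)
  k2: at (s, t) = (-0.450000, -0.275000), (ds/dtau, dt/dtau) = (2.000000, 1.500000); Gamma_sss = 0.000000, Gamma_sst = 0.000000, Gamma_stt = 0.000000, Gamma_tss = 0.000000, Gamma_tst = 0.000000, Gamma_ttt = 0.000000; k2 = (2.000000, 1.500000, 0.000000, 0.000000)
  k3: at (s, t) = (-0.450000, -0.275000), (ds/dtau, dt/dtau) = (2.000000, 1.500000); Gamma_sss = 0.000000, Gamma_sst = 0.000000, Gamma_stt = 0.000000, Gamma_tss = 0.000000, Gamma_tst = 0.000000, Gamma_ttt = 0.000000; k3 = (2.000000, 1.500000, 0.000000, 0.000000)
  k4: at (s, t) = (-0.350000, -0.200000), (ds/dtau, dt/dtau) = (2.000000, 1.500000); Gamma_sss = 0.000000, Gamma_sst = 0.000000, Gamma_stt = 0.000000, Gamma_tss = 0.000000, Gamma_tst = 0.000000, Gamma_ttt = 0.000000; k4 = (2.000000, 1.500000, 0.000000, 0.000000)
  Y <- Y + (h/6)(k1 + 2k2 + 2k3 + k4): s = -0.3500, t = -0.2000, ds/dtau = 2.0000, dt/dtau = 1.5000
step 3:
  k1: at (s, t) = (-0.350000, -0.200000), (ds/dtau, dt/dtau) = (2.000000, 1.500000); Gamma_sss = 0.000000, Gamma_sst = 0.000000, Gamma_stt = 0.000000, Gamma_tss = 0.000000, Gamma_tst = 0.000000, Gamma_ttt = 0.000000; k1 = (2.000000, 1.500000, 0.000000, 0.000000)
  k2: at (s, t) = (-0.250000, -0.125000), (ds/dtau, dt/dtau) = (2.000000, 1.500000); Gamma_sss = 0.000000, Gamma_sst = 0.000000, Gamma_stt = 0.000000, Gamma_tss = 0.000000, Gamma_tst = 0.000000, Gamma_ttt = 0.000000; k2 = (2.000000, 1.500000, 0.000000, 0.000000)
  k3: at (s, t) = (-0.250000, -0.125000), (ds/dtau, dt/dtau) = (2.000000, 1.500000); Gamma_sss = 0.000000, Gamma_sst = 0.000000, Gamma_stt = 0.000000, Gamma_tss = 0.000000, Gamma_tst = 0.000000, Gamma_ttt = 0.000000; k3 = (2.000000, 1.500000, 0.000000, 0.000000)
  k4: at (s, t) = (-0.150000, -0.050000), (ds/dtau, dt/dtau) = (2.000000, 1.500000); Gamma_sss = 0.000000, Gamma_sst = 0.000000, Gamma_stt = 0.000000, Gamma_tss = 0.000000, Gamma_tst = 0.000000, Gamma_ttt = 0.000000; k4 = (2.000000, 1.500000, 0.000000, 0.000000)
  Y <- Y + (h/6)(k1 + 2k2 + 2k3 + k4): s = -0.1500, t = -0.0500, ds/dtau = 2.0000, dt/dtau = 1.5000
step 4:
  k1: at (s, t) = (-0.150000, -0.050000), (ds/dtau, dt/dtau) = (2.000000, 1.500000); Gamma_sss = 0.000000, Gamma_sst = 0.000000, Gamma_stt = 0.000000, Gamma_tss = 0.000000, Gamma_tst = 0.000000, Gamma_ttt = 0.000000; k1 = (2.000000, 1.500000, 0.000000, 0.000000)
  k2: at (s, t) = (-0.050000, 0.025000), (ds/dtau, dt/dtau) = (2.000000, 1.500000); Gamma_sss = 0.000000, Gamma_sst = 0.000000, Gamma_stt = 0.000000, Gamma_tss = 0.000000, Gamma_tst = 0.000000, Gamma_ttt = 0.000000; k2 = (2.000000, 1.500000, 0.000000, 0.000000)
  k3: at (s, t) = (-0.050000, 0.025000), (ds/dtau, dt/dtau) = (2.000000, 1.500000); Gamma_sss = 0.000000, Gamma_sst = 0.000000, Gamma_stt = 0.000000, Gamma_tss = 0.000000, Gamma_tst = 0.000000, Gamma_ttt = 0.000000; k3 = (2.000000, 1.500000, 0.000000, 0.000000)
  k4: at (s, t) = (0.050000, 0.100000), (ds/dtau, dt/dtau) = (2.000000, 1.500000); Gamma_sss = 0.000000, Gamma_sst = 0.000000, Gamma_stt = 0.000000, Gamma_tss = 0.000000, Gamma_tst = 0.000000, Gamma_ttt = 0.000000; k4 = (2.000000, 1.500000, 0.000000, 0.000000)
  Y <- Y + (h/6)(k1 + 2k2 + 2k3 + k4): s = 0.0500, t = 0.1000, ds/dtau = 2.0000, dt/dtau = 1.5000

Answer: s = 0.0500, t = 0.1000, ds/dtau = 2.0000, dt/dtau = 1.5000


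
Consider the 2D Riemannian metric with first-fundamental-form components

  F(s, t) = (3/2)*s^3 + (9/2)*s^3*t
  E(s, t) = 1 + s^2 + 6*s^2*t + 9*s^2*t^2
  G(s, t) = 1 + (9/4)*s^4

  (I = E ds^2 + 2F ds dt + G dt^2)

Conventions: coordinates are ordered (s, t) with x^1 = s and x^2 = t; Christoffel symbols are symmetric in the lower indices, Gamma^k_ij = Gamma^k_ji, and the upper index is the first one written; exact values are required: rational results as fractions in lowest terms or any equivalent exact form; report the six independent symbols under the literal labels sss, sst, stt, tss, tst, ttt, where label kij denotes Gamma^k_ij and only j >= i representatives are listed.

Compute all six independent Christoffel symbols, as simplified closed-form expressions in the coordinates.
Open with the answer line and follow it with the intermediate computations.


Answer: Gamma_sss = (36*s*t^2 + 24*s*t + 4*s)/(9*s^4 + 36*s^2*t^2 + 24*s^2*t + 4*s^2 + 4), Gamma_sst = (36*s^2*t + 12*s^2)/(9*s^4 + 36*s^2*t^2 + 24*s^2*t + 4*s^2 + 4), Gamma_stt = 0, Gamma_tss = (18*s^2*t + 6*s^2)/(9*s^4 + 36*s^2*t^2 + 24*s^2*t + 4*s^2 + 4), Gamma_tst = 18*s^3/(9*s^4 + 36*s^2*t^2 + 24*s^2*t + 4*s^2 + 4), Gamma_ttt = 0

E = 1 + s^2 + 6*s^2*t + 9*s^2*t^2; F = (3/2)*s^3 + (9/2)*s^3*t; G = 1 + (9/4)*s^4
Gamma^k_ij = (1/2) g^{kl} (d_i g_jl + d_j g_il - d_l g_ij), with g^inv = (1/(EG-F^2)) [[G, -F], [-F, E]]
first partials: E_s = 2*s + 12*s*t + 18*s*t^2, E_t = 6*s^2 + 18*s^2*t, F_s = (9/2)*s^2 + (27/2)*s^2*t, F_t = (9/2)*s^3, G_s = 9*s^3, G_t = 0
D = EG - F^2 = 1 + s^2 + 6*s^2*t + 9*s^2*t^2 + (9/4)*s^4
expanded: Gamma^s_ss = (G E_s - 2F F_s + F E_t)/(2D), Gamma^s_st = (G E_t - F G_s)/(2D), Gamma^s_tt = (2G F_t - G G_s - F G_t)/(2D), Gamma^t_ss = (2E F_s - E E_t - F E_s)/(2D), Gamma^t_st = (E G_s - F E_t)/(2D), Gamma^t_tt = (E G_t - 2F F_t + F G_s)/(2D); substitute and cancel common factors


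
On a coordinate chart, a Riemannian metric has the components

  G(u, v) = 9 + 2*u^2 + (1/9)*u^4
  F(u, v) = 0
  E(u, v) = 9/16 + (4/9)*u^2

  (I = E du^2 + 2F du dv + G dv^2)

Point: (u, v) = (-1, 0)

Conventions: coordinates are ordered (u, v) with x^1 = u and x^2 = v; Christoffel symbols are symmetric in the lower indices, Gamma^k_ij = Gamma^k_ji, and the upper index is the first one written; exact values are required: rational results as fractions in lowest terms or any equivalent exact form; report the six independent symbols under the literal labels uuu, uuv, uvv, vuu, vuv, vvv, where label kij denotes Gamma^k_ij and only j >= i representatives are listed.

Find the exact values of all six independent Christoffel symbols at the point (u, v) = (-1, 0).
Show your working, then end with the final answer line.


E = 145/144, F = 0, G = 100/9 at the point
E_u = -8/9, E_v = 0, F_u = 0, F_v = 0, G_u = -40/9, G_v = 0
EG - F^2 = 3625/324;  g^inv = (324/3625) * [[100/9, 0], [0, 145/144]]
first-kind symbols [ij,l] = (1/2)(d_i g_jl + d_j g_il - d_l g_ij): [uu,u] = E_u/2 = -4/9, [uu,v] = F_u - E_v/2 = 0, [uv,u] = E_v/2 = 0, [uv,v] = G_u/2 = -20/9, [vv,u] = F_v - G_u/2 = 20/9, [vv,v] = G_v/2 = 0
Gamma^u_ij = (G*[ij,u] - F*[ij,v])/(EG - F^2), Gamma^v_ij = (E*[ij,v] - F*[ij,u])/(EG - F^2)

Answer: Gamma_uuu = -64/145, Gamma_uuv = 0, Gamma_uvv = 64/29, Gamma_vuu = 0, Gamma_vuv = -1/5, Gamma_vvv = 0


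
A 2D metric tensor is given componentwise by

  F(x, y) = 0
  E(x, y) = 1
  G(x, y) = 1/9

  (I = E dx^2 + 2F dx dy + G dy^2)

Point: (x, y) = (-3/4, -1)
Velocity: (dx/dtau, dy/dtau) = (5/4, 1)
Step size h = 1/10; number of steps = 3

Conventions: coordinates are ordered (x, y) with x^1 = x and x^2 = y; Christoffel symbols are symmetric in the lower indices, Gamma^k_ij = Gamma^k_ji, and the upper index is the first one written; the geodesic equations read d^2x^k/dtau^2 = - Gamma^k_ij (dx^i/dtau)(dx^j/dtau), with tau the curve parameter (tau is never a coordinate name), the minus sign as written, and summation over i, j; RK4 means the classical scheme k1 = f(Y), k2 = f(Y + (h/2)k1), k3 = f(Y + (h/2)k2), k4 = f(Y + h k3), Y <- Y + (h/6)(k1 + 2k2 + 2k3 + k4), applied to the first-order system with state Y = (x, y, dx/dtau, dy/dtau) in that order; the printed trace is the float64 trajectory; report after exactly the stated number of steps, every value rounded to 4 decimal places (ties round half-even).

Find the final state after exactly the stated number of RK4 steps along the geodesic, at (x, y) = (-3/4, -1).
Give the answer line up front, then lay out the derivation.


Answer: x = -0.3750, y = -0.7000, dx/dtau = 1.2500, dy/dtau = 1.0000

f(Y) = (dx/dtau, dy/dtau, -Gamma^x_ij Y'^i Y'^j, -Gamma^y_ij Y'^i Y'^j) with the Gammas evaluated at the stage position; h = 0.100000; intermediate values shown to 6 dp
step 0: x = -0.7500, y = -1.0000, dx/dtau = 1.2500, dy/dtau = 1.0000
step 1:
  k1: at (x, y) = (-0.750000, -1.000000), (dx/dtau, dy/dtau) = (1.250000, 1.000000); Gamma_xxx = 0.000000, Gamma_xxy = 0.000000, Gamma_xyy = 0.000000, Gamma_yxx = 0.000000, Gamma_yxy = 0.000000, Gamma_yyy = 0.000000; k1 = (1.250000, 1.000000, 0.000000, 0.000000)
  k2: at (x, y) = (-0.687500, -0.950000), (dx/dtau, dy/dtau) = (1.250000, 1.000000); Gamma_xxx = 0.000000, Gamma_xxy = 0.000000, Gamma_xyy = 0.000000, Gamma_yxx = 0.000000, Gamma_yxy = 0.000000, Gamma_yyy = 0.000000; k2 = (1.250000, 1.000000, 0.000000, 0.000000)
  k3: at (x, y) = (-0.687500, -0.950000), (dx/dtau, dy/dtau) = (1.250000, 1.000000); Gamma_xxx = 0.000000, Gamma_xxy = 0.000000, Gamma_xyy = 0.000000, Gamma_yxx = 0.000000, Gamma_yxy = 0.000000, Gamma_yyy = 0.000000; k3 = (1.250000, 1.000000, 0.000000, 0.000000)
  k4: at (x, y) = (-0.625000, -0.900000), (dx/dtau, dy/dtau) = (1.250000, 1.000000); Gamma_xxx = 0.000000, Gamma_xxy = 0.000000, Gamma_xyy = 0.000000, Gamma_yxx = 0.000000, Gamma_yxy = 0.000000, Gamma_yyy = 0.000000; k4 = (1.250000, 1.000000, 0.000000, 0.000000)
  Y <- Y + (h/6)(k1 + 2k2 + 2k3 + k4): x = -0.6250, y = -0.9000, dx/dtau = 1.2500, dy/dtau = 1.0000
step 2:
  k1: at (x, y) = (-0.625000, -0.900000), (dx/dtau, dy/dtau) = (1.250000, 1.000000); Gamma_xxx = 0.000000, Gamma_xxy = 0.000000, Gamma_xyy = 0.000000, Gamma_yxx = 0.000000, Gamma_yxy = 0.000000, Gamma_yyy = 0.000000; k1 = (1.250000, 1.000000, 0.000000, 0.000000)
  k2: at (x, y) = (-0.562500, -0.850000), (dx/dtau, dy/dtau) = (1.250000, 1.000000); Gamma_xxx = 0.000000, Gamma_xxy = 0.000000, Gamma_xyy = 0.000000, Gamma_yxx = 0.000000, Gamma_yxy = 0.000000, Gamma_yyy = 0.000000; k2 = (1.250000, 1.000000, 0.000000, 0.000000)
  k3: at (x, y) = (-0.562500, -0.850000), (dx/dtau, dy/dtau) = (1.250000, 1.000000); Gamma_xxx = 0.000000, Gamma_xxy = 0.000000, Gamma_xyy = 0.000000, Gamma_yxx = 0.000000, Gamma_yxy = 0.000000, Gamma_yyy = 0.000000; k3 = (1.250000, 1.000000, 0.000000, 0.000000)
  k4: at (x, y) = (-0.500000, -0.800000), (dx/dtau, dy/dtau) = (1.250000, 1.000000); Gamma_xxx = 0.000000, Gamma_xxy = 0.000000, Gamma_xyy = 0.000000, Gamma_yxx = 0.000000, Gamma_yxy = 0.000000, Gamma_yyy = 0.000000; k4 = (1.250000, 1.000000, 0.000000, 0.000000)
  Y <- Y + (h/6)(k1 + 2k2 + 2k3 + k4): x = -0.5000, y = -0.8000, dx/dtau = 1.2500, dy/dtau = 1.0000
step 3:
  k1: at (x, y) = (-0.500000, -0.800000), (dx/dtau, dy/dtau) = (1.250000, 1.000000); Gamma_xxx = 0.000000, Gamma_xxy = 0.000000, Gamma_xyy = 0.000000, Gamma_yxx = 0.000000, Gamma_yxy = 0.000000, Gamma_yyy = 0.000000; k1 = (1.250000, 1.000000, 0.000000, 0.000000)
  k2: at (x, y) = (-0.437500, -0.750000), (dx/dtau, dy/dtau) = (1.250000, 1.000000); Gamma_xxx = 0.000000, Gamma_xxy = 0.000000, Gamma_xyy = 0.000000, Gamma_yxx = 0.000000, Gamma_yxy = 0.000000, Gamma_yyy = 0.000000; k2 = (1.250000, 1.000000, 0.000000, 0.000000)
  k3: at (x, y) = (-0.437500, -0.750000), (dx/dtau, dy/dtau) = (1.250000, 1.000000); Gamma_xxx = 0.000000, Gamma_xxy = 0.000000, Gamma_xyy = 0.000000, Gamma_yxx = 0.000000, Gamma_yxy = 0.000000, Gamma_yyy = 0.000000; k3 = (1.250000, 1.000000, 0.000000, 0.000000)
  k4: at (x, y) = (-0.375000, -0.700000), (dx/dtau, dy/dtau) = (1.250000, 1.000000); Gamma_xxx = 0.000000, Gamma_xxy = 0.000000, Gamma_xyy = 0.000000, Gamma_yxx = 0.000000, Gamma_yxy = 0.000000, Gamma_yyy = 0.000000; k4 = (1.250000, 1.000000, 0.000000, 0.000000)
  Y <- Y + (h/6)(k1 + 2k2 + 2k3 + k4): x = -0.3750, y = -0.7000, dx/dtau = 1.2500, dy/dtau = 1.0000


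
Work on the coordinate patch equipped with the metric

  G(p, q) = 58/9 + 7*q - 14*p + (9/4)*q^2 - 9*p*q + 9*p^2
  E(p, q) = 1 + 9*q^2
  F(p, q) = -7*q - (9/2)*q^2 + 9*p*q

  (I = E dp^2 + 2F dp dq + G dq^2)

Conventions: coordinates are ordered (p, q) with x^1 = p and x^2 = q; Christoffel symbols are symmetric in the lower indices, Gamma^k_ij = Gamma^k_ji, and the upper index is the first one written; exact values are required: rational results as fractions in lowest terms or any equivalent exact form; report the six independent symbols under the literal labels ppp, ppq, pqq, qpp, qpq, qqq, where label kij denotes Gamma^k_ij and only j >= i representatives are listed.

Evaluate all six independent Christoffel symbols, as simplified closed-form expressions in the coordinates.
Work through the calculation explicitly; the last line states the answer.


E = 1 + 9*q^2; F = -7*q - (9/2)*q^2 + 9*p*q; G = 58/9 + 7*q - 14*p + (9/4)*q^2 - 9*p*q + 9*p^2
Gamma^k_ij = (1/2) g^{kl} (d_i g_jl + d_j g_il - d_l g_ij), with g^inv = (1/(EG-F^2)) [[G, -F], [-F, E]]
first partials: E_p = 0, E_q = 18*q, F_p = 9*q, F_q = -7 - 9*q + 9*p, G_p = -14 - 9*q + 18*p, G_q = 7 + (9/2)*q - 9*p
D = EG - F^2 = 58/9 + 7*q - 14*p + (45/4)*q^2 - 9*p*q + 9*p^2
expanded: Gamma^p_pp = (G E_p - 2F F_p + F E_q)/(2D), Gamma^p_pq = (G E_q - F G_p)/(2D), Gamma^p_qq = (2G F_q - G G_p - F G_q)/(2D), Gamma^q_pp = (2E F_p - E E_q - F E_p)/(2D), Gamma^q_pq = (E G_p - F E_q)/(2D), Gamma^q_qq = (E G_q - 2F F_q + F G_p)/(2D); substitute and cancel common factors

Answer: Gamma_ppp = 0, Gamma_ppq = 324*q/(324*p^2 - 324*p*q - 504*p + 405*q^2 + 252*q + 232), Gamma_pqq = -162*q/(324*p^2 - 324*p*q - 504*p + 405*q^2 + 252*q + 232), Gamma_qpp = 0, Gamma_qpq = (324*p - 162*q - 252)/(324*p^2 - 324*p*q - 504*p + 405*q^2 + 252*q + 232), Gamma_qqq = (-162*p + 81*q + 126)/(324*p^2 - 324*p*q - 504*p + 405*q^2 + 252*q + 232)


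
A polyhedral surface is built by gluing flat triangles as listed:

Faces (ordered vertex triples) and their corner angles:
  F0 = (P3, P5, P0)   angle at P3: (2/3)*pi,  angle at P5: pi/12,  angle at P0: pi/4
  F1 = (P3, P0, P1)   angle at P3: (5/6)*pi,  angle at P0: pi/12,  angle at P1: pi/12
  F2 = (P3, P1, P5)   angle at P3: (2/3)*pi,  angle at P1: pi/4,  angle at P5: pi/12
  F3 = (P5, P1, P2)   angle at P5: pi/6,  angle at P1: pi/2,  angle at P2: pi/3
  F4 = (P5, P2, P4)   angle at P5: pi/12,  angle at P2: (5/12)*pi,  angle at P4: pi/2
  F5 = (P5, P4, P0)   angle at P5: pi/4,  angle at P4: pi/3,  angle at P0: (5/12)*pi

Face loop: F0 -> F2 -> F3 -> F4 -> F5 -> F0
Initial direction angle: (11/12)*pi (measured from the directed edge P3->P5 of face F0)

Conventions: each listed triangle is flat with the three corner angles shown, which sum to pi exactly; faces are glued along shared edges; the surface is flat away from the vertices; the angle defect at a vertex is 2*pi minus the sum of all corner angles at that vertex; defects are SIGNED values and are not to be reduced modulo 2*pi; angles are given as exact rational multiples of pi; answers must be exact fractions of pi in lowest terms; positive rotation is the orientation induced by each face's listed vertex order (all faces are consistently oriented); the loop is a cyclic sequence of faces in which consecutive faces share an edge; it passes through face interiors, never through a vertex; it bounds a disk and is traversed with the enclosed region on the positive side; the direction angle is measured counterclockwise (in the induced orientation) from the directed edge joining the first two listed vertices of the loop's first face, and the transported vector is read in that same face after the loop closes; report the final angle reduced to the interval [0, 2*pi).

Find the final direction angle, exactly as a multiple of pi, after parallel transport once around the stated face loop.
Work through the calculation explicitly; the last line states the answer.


enclosed vertex P5: corner angles sum to (2/3)*pi, defect = 2*pi - (2/3)*pi = (4/3)*pi
adding the enclosed defects to the starting angle (mod 2*pi, induced orientation) gives the holonomy
final angle = (11/12)*pi + (4/3)*pi = pi/4 (mod 2*pi)

Answer: final direction angle = pi/4


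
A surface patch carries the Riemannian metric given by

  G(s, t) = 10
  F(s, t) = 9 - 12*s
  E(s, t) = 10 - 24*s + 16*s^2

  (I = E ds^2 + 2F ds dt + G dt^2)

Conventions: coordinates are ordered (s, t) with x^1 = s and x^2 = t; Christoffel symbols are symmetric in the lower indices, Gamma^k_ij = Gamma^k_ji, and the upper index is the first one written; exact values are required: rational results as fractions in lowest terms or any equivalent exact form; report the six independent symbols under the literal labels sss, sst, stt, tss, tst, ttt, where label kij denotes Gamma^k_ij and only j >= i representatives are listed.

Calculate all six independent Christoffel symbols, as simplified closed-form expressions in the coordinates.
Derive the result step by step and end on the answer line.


E = 10 - 24*s + 16*s^2; F = 9 - 12*s; G = 10
Gamma^k_ij = (1/2) g^{kl} (d_i g_jl + d_j g_il - d_l g_ij), with g^inv = (1/(EG-F^2)) [[G, -F], [-F, E]]
first partials: E_s = -24 + 32*s, E_t = 0, F_s = -12, F_t = 0, G_s = 0, G_t = 0
D = EG - F^2 = 19 - 24*s + 16*s^2
expanded: Gamma^s_ss = (G E_s - 2F F_s + F E_t)/(2D), Gamma^s_st = (G E_t - F G_s)/(2D), Gamma^s_tt = (2G F_t - G G_s - F G_t)/(2D), Gamma^t_ss = (2E F_s - E E_t - F E_s)/(2D), Gamma^t_st = (E G_s - F E_t)/(2D), Gamma^t_tt = (E G_t - 2F F_t + F G_s)/(2D); substitute and cancel common factors

Answer: Gamma_sss = (16*s - 12)/(16*s^2 - 24*s + 19), Gamma_sst = 0, Gamma_stt = 0, Gamma_tss = -12/(16*s^2 - 24*s + 19), Gamma_tst = 0, Gamma_ttt = 0


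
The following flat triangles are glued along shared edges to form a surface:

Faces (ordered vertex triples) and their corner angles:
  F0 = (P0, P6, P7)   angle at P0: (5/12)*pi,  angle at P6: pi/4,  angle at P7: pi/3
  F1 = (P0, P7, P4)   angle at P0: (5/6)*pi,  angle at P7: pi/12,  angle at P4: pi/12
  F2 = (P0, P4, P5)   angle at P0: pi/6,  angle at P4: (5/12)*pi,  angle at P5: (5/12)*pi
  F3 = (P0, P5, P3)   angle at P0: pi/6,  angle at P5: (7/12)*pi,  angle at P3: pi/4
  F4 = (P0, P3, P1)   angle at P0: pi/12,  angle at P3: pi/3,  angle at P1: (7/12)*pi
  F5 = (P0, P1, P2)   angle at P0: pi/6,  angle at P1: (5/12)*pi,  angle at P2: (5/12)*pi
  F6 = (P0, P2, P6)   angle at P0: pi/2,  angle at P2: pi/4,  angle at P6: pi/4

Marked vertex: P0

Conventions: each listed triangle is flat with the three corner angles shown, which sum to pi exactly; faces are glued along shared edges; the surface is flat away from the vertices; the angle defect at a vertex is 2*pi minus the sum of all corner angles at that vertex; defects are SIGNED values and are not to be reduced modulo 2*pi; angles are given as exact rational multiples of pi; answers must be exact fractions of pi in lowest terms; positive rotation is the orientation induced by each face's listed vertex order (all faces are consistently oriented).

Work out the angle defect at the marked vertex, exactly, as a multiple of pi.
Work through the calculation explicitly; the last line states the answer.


Sum of corner angles at P0: (7/3)*pi
defect = 2*pi - (7/3)*pi

Answer: defect(P0) = -pi/3
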